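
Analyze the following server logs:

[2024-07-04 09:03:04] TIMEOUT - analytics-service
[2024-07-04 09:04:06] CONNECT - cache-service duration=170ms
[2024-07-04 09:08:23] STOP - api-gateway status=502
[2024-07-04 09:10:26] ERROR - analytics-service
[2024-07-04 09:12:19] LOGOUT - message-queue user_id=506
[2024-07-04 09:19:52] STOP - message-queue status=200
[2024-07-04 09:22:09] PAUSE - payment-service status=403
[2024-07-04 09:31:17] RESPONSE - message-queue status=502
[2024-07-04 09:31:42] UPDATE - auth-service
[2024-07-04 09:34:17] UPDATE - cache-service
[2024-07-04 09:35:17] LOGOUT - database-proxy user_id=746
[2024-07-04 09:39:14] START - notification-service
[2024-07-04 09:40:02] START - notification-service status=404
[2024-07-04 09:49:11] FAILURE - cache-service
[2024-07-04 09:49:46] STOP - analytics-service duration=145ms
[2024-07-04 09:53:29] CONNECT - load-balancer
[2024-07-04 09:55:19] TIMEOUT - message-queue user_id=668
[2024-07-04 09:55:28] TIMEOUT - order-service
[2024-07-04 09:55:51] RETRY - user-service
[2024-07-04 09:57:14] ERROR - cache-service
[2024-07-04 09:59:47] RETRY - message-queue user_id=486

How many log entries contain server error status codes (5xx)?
2

To find matching entries:

1. Pattern to match: server error status codes (5xx)
2. Scan each log entry for the pattern
3. Count matches: 2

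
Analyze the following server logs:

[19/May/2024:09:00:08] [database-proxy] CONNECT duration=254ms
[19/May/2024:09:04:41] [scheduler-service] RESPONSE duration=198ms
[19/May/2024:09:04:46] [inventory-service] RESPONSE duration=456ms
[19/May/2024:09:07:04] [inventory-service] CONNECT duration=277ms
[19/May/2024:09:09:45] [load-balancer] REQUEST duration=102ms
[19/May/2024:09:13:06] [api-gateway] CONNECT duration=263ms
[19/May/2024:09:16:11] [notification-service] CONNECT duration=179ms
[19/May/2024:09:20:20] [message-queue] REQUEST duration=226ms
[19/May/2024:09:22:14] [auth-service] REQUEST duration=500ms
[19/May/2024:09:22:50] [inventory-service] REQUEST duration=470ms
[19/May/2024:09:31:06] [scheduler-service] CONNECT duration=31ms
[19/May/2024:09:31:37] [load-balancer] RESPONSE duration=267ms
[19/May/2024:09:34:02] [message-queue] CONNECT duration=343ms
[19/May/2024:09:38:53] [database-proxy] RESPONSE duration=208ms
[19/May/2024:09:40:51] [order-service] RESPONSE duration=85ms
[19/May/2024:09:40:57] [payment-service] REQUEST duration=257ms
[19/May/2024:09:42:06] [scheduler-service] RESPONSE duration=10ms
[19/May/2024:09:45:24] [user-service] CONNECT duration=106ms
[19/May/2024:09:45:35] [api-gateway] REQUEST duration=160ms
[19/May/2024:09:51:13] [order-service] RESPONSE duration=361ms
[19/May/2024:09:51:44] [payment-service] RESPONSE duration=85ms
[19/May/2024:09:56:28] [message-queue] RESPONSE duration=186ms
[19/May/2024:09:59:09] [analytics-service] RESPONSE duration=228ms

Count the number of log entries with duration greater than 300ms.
5

To count timeouts:

1. Threshold: 300ms
2. Extract duration from each log entry
3. Count entries where duration > 300
4. Timeout count: 5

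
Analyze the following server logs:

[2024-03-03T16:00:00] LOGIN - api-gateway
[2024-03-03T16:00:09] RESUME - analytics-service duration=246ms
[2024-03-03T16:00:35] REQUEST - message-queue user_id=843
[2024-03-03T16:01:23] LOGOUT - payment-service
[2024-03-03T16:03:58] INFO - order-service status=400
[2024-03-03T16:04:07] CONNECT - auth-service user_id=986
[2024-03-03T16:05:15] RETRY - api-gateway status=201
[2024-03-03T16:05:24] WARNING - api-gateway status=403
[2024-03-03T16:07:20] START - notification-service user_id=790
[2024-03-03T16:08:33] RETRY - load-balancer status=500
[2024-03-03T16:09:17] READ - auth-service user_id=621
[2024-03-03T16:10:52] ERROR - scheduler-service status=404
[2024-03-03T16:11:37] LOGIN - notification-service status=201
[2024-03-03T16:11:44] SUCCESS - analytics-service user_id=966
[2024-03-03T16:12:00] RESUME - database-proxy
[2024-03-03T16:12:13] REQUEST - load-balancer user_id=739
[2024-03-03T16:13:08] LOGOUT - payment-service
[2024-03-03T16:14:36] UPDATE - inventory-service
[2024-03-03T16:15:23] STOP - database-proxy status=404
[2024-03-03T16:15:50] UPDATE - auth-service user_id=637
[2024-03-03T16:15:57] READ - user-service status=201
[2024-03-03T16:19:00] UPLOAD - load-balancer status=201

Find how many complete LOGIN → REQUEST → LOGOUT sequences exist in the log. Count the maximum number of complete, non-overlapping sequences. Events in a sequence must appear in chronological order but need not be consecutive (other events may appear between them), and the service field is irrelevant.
2

To count sequences:

1. Look for pattern: LOGIN → REQUEST → LOGOUT
2. Greedily scan the log in chronological order, matching each sequence element in turn (ignoring service)
3. Each time the full pattern completes, increment the count and restart matching from the next event
4. Complete non-overlapping sequences found: 2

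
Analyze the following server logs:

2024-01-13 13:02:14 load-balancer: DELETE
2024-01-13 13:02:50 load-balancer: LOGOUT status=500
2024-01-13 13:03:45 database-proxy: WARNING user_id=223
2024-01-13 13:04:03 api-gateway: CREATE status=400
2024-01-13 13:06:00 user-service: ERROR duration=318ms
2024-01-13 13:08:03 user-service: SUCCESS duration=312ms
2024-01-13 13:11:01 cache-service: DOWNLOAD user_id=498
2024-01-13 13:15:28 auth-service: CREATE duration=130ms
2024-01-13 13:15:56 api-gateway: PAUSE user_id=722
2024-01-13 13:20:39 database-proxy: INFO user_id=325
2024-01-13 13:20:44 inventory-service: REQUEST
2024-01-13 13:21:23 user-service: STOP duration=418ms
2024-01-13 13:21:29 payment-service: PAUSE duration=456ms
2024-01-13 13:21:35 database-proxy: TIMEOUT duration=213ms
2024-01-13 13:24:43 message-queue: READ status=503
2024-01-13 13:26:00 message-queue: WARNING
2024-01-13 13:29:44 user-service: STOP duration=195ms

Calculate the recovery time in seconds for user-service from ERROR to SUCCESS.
123

To calculate recovery time:

1. Find ERROR event for user-service: 2024-01-13 13:06:00
2. Find next SUCCESS event for user-service: 2024-01-13 13:08:03
3. Recovery time: 2024-01-13 13:08:03 - 2024-01-13 13:06:00 = 123 seconds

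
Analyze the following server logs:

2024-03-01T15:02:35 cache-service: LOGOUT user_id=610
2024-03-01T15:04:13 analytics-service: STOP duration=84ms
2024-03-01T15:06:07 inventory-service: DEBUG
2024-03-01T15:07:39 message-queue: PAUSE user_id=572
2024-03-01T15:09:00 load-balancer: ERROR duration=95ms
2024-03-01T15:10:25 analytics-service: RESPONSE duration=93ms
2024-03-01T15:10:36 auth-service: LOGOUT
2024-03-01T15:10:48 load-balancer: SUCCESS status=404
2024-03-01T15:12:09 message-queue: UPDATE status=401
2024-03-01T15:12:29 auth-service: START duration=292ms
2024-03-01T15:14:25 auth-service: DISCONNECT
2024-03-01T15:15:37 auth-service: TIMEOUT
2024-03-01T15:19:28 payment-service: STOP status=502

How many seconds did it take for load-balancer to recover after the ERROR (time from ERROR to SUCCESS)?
108

To calculate recovery time:

1. Find ERROR event for load-balancer: 2024-03-01T15:09:00
2. Find next SUCCESS event for load-balancer: 2024-03-01T15:10:48
3. Recovery time: 2024-03-01T15:10:48 - 2024-03-01T15:09:00 = 108 seconds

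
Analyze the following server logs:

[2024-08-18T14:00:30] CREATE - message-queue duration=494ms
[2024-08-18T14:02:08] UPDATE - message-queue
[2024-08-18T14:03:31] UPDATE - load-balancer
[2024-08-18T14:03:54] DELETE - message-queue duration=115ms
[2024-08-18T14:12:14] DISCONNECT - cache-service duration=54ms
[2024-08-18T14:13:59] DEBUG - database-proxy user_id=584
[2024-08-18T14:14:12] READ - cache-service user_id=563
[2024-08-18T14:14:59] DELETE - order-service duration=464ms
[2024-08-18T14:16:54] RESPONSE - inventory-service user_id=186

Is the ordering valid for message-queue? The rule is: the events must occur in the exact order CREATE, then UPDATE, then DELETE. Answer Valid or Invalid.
Valid

To validate ordering:

1. Required order: CREATE → UPDATE → DELETE
2. Rule: the events must occur in the exact order CREATE, then UPDATE, then DELETE
3. Check actual order of events for message-queue
4. Result: Valid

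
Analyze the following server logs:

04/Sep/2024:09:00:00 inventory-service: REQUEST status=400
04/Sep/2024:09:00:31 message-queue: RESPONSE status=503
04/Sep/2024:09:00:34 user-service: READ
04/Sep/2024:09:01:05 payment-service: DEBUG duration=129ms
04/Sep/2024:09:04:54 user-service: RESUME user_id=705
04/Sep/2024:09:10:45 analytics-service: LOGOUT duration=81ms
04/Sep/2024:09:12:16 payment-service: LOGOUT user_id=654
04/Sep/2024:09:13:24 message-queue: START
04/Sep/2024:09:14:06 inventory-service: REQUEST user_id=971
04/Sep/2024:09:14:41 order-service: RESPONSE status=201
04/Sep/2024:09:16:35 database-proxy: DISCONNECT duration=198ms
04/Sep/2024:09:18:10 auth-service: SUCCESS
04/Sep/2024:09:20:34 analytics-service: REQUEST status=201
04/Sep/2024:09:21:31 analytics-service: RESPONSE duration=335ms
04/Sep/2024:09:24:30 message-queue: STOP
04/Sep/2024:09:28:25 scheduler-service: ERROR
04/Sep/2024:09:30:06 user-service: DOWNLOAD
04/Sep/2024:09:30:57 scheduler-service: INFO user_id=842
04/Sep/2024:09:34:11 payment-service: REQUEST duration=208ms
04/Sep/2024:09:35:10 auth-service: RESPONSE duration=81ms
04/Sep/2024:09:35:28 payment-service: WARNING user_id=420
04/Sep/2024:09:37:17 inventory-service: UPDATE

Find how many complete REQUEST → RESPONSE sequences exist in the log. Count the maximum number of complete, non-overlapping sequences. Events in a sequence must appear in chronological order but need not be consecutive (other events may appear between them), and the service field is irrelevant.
4

To count sequences:

1. Look for pattern: REQUEST → RESPONSE
2. Greedily scan the log in chronological order, matching each sequence element in turn (ignoring service)
3. Each time the full pattern completes, increment the count and restart matching from the next event
4. Complete non-overlapping sequences found: 4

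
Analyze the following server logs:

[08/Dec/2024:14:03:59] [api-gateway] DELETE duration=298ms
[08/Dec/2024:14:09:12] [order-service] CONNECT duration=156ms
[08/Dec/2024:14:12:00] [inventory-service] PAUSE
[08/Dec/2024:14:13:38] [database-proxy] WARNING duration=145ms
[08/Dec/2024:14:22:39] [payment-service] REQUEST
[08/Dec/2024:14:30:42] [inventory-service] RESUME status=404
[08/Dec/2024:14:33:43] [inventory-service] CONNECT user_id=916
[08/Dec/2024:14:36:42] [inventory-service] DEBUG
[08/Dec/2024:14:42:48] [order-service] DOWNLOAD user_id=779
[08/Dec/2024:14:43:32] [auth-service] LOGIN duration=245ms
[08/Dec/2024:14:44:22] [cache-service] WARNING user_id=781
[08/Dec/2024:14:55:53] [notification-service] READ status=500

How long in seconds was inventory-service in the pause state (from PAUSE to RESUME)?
1122

To calculate state duration:

1. Find PAUSE event for inventory-service: 08/Dec/2024:14:12:00
2. Find RESUME event for inventory-service: 08/Dec/2024:14:30:42
3. Calculate duration: 08/Dec/2024:14:30:42 - 08/Dec/2024:14:12:00 = 1122 seconds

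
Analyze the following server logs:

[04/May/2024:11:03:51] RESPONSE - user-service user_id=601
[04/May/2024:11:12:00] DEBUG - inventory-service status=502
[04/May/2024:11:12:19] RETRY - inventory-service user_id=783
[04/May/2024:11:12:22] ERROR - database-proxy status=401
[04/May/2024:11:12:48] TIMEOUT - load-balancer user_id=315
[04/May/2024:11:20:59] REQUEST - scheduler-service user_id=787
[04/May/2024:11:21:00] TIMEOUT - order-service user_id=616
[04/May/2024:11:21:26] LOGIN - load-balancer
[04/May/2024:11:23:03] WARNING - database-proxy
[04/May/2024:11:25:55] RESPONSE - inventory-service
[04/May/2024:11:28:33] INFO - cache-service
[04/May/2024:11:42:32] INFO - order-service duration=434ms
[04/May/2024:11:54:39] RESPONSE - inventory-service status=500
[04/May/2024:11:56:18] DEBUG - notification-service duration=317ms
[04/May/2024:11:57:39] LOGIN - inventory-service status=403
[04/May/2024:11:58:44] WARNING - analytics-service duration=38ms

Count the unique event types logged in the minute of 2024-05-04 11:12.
4

To count unique event types:

1. Filter events in the minute starting at 2024-05-04 11:12
2. Extract event types from matching entries
3. Count unique types: 4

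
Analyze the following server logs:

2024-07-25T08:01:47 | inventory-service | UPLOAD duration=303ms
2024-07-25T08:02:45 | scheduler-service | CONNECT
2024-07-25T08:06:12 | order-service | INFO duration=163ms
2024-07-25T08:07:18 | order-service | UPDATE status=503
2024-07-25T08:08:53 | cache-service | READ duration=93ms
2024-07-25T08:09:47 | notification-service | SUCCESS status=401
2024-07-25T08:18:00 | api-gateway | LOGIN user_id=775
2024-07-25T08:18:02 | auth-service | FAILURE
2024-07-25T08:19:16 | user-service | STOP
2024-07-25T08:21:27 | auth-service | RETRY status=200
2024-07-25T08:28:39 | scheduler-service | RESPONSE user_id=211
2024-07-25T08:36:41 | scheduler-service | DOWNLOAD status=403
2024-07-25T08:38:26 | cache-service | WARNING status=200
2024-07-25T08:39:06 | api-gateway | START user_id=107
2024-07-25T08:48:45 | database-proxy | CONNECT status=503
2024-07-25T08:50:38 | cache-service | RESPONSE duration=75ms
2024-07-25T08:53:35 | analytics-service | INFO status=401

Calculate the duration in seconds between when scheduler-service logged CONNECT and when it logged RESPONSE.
1554

To find the time between events:

1. Locate the first CONNECT event for scheduler-service: 2024-07-25T08:02:45
2. Locate the first RESPONSE event for scheduler-service: 2024-07-25T08:28:39
3. Calculate the difference: 2024-07-25T08:28:39 - 2024-07-25T08:02:45 = 1554 seconds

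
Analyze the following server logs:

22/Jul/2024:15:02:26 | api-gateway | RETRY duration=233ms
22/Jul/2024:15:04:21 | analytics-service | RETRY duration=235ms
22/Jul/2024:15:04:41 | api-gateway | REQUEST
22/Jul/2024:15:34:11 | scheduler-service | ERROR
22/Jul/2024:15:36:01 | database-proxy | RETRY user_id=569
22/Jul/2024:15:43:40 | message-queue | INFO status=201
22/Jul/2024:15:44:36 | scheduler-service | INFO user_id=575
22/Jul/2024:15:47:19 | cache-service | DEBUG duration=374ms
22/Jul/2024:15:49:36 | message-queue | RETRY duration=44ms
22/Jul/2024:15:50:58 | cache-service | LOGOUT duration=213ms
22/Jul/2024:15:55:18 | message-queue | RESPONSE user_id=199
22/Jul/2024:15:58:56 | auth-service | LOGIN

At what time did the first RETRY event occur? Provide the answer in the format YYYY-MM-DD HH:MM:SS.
2024-07-22 15:02:26

To find the first event:

1. Filter for all RETRY events
2. Sort by timestamp
3. Select the first one
4. Timestamp: 2024-07-22 15:02:26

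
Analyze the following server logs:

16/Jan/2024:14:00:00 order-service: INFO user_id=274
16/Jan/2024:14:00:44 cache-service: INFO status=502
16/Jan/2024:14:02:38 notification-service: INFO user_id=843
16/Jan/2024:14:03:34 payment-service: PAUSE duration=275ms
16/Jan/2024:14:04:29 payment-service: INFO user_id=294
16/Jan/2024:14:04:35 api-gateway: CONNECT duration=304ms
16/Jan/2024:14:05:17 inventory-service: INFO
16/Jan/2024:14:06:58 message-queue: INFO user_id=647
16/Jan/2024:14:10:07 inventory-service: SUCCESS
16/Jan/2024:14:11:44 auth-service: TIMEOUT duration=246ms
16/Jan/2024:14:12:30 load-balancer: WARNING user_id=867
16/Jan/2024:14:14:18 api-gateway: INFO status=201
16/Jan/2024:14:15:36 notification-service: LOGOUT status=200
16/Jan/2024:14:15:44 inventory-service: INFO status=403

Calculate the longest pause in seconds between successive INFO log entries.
440

To find the longest gap:

1. Extract all INFO events in chronological order
2. Calculate time differences between consecutive events
3. Find the maximum difference
4. Longest gap: 440 seconds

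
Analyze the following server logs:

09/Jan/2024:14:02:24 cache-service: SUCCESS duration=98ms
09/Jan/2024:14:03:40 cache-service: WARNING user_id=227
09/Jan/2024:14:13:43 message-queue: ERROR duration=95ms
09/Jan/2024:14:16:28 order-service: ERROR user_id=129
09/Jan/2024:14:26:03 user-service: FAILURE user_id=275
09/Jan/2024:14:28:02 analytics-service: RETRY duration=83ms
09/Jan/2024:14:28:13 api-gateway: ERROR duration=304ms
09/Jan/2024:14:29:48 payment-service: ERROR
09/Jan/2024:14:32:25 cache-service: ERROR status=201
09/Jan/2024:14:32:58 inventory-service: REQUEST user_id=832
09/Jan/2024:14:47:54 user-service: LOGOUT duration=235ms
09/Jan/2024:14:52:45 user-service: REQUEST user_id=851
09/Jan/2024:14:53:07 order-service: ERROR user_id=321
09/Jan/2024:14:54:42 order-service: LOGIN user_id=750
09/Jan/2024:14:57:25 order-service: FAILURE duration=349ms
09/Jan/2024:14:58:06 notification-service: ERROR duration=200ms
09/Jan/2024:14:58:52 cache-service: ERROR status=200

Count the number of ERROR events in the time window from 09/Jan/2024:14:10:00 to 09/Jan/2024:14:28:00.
2

To count events in the time window:

1. Window boundaries: 09/Jan/2024:14:10:00 to 09/Jan/2024:14:28:00
2. Filter for ERROR events within this window
3. Count matching events: 2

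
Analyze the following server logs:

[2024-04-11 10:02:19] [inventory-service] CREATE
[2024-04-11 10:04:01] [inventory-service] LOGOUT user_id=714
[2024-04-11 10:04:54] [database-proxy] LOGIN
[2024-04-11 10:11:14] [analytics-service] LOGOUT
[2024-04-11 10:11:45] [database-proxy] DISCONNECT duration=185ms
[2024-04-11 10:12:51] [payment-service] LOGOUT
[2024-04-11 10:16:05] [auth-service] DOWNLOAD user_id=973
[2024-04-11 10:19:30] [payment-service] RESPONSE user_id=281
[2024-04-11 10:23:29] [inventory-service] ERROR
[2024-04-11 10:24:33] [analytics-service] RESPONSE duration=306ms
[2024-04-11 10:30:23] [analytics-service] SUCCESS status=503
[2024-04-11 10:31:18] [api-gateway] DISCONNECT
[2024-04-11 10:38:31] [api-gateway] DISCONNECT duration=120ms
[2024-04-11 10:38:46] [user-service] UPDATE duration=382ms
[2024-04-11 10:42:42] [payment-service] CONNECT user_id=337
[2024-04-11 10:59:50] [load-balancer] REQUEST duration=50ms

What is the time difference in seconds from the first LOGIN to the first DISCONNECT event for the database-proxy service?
411

To find the time between events:

1. Locate the first LOGIN event for database-proxy: 2024-04-11 10:04:54
2. Locate the first DISCONNECT event for database-proxy: 2024-04-11 10:11:45
3. Calculate the difference: 2024-04-11 10:11:45 - 2024-04-11 10:04:54 = 411 seconds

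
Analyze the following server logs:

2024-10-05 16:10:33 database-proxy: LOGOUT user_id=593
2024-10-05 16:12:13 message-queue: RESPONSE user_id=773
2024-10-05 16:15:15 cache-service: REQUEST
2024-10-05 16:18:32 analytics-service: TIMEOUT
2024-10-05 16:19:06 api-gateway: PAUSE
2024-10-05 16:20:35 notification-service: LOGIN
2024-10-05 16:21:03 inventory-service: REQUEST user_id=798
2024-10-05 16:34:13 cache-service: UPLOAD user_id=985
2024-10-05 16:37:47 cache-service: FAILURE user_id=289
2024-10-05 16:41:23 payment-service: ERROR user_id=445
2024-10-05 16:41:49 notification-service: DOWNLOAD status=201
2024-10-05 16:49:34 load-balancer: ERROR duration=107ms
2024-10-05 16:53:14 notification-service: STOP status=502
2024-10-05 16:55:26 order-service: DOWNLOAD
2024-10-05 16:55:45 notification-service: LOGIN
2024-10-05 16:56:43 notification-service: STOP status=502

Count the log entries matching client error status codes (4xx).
0

To find matching entries:

1. Pattern to match: client error status codes (4xx)
2. Scan each log entry for the pattern
3. Count matches: 0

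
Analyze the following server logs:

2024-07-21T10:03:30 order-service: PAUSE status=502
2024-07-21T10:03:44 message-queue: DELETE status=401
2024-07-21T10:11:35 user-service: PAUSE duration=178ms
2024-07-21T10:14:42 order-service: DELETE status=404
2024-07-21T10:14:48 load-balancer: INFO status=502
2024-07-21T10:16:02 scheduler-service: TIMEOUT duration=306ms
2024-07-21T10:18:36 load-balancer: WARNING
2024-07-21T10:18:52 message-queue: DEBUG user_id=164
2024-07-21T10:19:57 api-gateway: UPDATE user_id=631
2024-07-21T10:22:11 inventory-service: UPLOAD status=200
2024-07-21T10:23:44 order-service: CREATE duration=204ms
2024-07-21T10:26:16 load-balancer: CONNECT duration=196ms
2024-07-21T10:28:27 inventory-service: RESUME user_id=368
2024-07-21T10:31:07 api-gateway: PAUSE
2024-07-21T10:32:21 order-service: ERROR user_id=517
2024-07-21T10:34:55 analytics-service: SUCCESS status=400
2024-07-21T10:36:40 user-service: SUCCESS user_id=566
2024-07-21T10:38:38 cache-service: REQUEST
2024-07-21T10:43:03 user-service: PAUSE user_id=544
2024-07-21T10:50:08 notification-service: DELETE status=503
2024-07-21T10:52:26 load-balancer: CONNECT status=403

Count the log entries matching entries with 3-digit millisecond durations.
4

To find matching entries:

1. Pattern to match: entries with 3-digit millisecond durations
2. Scan each log entry for the pattern
3. Count matches: 4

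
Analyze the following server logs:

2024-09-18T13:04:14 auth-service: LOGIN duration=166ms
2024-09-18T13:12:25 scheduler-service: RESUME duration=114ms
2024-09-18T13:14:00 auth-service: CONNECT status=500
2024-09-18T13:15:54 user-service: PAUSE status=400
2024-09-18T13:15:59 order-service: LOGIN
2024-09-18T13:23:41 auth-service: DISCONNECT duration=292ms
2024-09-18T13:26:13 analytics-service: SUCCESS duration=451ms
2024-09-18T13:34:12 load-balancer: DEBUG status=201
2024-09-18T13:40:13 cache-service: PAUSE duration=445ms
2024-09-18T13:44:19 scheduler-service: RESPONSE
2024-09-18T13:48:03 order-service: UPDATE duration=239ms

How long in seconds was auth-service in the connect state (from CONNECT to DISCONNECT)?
581

To calculate state duration:

1. Find CONNECT event for auth-service: 2024-09-18T13:14:00
2. Find DISCONNECT event for auth-service: 2024-09-18T13:23:41
3. Calculate duration: 2024-09-18T13:23:41 - 2024-09-18T13:14:00 = 581 seconds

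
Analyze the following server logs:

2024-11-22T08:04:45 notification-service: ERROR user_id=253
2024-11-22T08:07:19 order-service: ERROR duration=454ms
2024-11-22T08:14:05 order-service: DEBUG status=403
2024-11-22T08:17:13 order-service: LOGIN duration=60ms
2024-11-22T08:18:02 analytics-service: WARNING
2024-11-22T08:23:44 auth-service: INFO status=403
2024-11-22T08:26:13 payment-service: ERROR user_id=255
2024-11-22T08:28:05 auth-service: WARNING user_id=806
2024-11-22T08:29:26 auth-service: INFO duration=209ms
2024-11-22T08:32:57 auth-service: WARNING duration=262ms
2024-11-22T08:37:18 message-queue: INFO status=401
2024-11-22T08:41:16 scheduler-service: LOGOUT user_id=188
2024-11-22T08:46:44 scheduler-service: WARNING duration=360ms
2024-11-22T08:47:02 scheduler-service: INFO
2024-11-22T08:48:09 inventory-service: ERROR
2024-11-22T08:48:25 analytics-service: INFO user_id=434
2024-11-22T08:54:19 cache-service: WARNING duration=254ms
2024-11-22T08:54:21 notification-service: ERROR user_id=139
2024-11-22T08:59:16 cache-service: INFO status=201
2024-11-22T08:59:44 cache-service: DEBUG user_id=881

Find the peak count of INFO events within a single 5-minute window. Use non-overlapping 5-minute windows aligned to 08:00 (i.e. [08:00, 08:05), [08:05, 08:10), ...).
2

To find the burst window:

1. Divide the log period into non-overlapping 5-minute windows starting at 08:00
2. Count INFO events in each window
3. Find the window with maximum count
4. Maximum events in a window: 2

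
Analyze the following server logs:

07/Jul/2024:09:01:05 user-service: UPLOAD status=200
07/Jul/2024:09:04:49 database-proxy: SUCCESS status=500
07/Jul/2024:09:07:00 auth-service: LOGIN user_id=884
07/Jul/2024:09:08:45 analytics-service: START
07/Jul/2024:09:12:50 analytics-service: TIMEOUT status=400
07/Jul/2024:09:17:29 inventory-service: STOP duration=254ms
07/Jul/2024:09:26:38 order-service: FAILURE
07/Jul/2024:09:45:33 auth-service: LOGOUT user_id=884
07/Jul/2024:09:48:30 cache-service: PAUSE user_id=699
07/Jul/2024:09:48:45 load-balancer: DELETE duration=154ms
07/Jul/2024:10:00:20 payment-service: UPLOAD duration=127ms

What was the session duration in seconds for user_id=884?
2313

To calculate session duration:

1. Find LOGIN event for user_id=884: 07/Jul/2024:09:07:00
2. Find LOGOUT event for user_id=884: 07/Jul/2024:09:45:33
3. Session duration: 07/Jul/2024:09:45:33 - 07/Jul/2024:09:07:00 = 2313 seconds (38 minutes)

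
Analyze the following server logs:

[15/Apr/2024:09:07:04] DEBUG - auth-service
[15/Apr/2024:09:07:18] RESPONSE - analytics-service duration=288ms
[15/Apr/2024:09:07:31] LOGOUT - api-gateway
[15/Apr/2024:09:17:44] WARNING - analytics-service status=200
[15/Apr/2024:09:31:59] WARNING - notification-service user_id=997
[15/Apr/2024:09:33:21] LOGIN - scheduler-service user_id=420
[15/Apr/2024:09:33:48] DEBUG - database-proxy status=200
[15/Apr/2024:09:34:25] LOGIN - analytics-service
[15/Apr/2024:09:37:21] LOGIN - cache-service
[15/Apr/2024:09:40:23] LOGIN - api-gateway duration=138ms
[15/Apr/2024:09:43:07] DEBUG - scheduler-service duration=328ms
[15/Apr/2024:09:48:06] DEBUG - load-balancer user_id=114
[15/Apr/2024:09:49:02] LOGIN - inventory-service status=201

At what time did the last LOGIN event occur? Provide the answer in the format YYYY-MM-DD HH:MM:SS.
2024-04-15 09:49:02

To find the last event:

1. Filter for all LOGIN events
2. Sort by timestamp
3. Select the last one
4. Timestamp: 2024-04-15 09:49:02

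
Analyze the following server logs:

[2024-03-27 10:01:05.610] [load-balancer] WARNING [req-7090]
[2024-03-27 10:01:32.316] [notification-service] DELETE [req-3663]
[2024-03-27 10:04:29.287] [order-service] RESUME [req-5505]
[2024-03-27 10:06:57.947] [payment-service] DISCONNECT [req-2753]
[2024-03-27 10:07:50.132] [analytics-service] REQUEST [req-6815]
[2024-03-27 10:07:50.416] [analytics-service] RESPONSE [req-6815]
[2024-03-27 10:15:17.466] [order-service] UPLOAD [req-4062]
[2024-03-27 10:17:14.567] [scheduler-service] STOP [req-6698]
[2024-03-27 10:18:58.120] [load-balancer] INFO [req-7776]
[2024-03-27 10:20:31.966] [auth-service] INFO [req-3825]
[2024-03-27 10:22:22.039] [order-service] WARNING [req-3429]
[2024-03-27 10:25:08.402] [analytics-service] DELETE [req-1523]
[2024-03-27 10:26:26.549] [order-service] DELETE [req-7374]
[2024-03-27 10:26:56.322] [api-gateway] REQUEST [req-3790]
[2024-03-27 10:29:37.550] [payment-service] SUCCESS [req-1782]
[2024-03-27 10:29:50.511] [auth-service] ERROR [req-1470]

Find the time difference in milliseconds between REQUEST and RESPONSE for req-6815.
284

To calculate latency:

1. Find REQUEST with id req-6815: 2024-03-27 10:07:50.132
2. Find RESPONSE with id req-6815: 2024-03-27 10:07:50.416
3. Latency: 2024-03-27 10:07:50.416 - 2024-03-27 10:07:50.132 = 284ms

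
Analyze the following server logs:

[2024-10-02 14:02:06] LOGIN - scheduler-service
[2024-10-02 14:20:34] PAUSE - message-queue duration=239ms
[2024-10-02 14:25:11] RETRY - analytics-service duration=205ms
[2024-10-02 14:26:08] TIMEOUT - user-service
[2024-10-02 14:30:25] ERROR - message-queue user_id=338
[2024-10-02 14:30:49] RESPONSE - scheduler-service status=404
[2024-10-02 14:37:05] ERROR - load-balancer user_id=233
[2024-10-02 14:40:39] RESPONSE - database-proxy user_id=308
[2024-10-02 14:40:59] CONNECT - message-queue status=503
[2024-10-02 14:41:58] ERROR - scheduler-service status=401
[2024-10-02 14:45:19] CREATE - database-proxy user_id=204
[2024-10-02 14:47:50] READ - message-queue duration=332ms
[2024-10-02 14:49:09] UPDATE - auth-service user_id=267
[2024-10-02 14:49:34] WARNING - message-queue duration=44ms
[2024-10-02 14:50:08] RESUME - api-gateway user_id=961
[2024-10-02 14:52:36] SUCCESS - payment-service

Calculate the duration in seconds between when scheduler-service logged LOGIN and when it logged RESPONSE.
1723

To find the time between events:

1. Locate the first LOGIN event for scheduler-service: 2024-10-02 14:02:06
2. Locate the first RESPONSE event for scheduler-service: 2024-10-02 14:30:49
3. Calculate the difference: 2024-10-02 14:30:49 - 2024-10-02 14:02:06 = 1723 seconds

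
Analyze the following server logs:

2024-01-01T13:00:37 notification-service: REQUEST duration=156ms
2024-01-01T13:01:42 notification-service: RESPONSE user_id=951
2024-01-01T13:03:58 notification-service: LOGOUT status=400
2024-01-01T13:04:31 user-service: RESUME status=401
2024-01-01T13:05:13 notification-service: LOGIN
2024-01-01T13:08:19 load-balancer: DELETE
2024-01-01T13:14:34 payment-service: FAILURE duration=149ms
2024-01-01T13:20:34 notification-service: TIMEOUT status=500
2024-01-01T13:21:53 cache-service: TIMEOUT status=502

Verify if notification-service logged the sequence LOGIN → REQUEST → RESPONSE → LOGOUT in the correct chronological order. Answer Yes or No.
No

To verify sequence order:

1. Find all events in sequence LOGIN → REQUEST → RESPONSE → LOGOUT for notification-service
2. Extract their timestamps
3. Check if timestamps are in ascending order
4. Result: No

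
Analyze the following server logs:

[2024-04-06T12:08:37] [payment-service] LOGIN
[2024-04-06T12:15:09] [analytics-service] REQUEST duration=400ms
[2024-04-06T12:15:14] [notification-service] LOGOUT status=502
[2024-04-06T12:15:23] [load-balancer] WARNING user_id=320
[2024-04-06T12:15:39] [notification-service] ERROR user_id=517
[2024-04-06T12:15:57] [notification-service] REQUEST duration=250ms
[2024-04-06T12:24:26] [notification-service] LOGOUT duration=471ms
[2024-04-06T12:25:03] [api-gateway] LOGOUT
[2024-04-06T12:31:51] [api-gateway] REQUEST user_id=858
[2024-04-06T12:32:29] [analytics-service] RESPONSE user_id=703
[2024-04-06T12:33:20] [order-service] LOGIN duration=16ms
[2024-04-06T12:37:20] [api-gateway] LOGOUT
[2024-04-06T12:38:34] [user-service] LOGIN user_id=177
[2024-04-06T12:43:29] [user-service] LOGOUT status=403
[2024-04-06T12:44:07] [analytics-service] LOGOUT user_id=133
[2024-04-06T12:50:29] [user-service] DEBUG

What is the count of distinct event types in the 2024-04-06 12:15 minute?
4

To count unique event types:

1. Filter events in the minute starting at 2024-04-06 12:15
2. Extract event types from matching entries
3. Count unique types: 4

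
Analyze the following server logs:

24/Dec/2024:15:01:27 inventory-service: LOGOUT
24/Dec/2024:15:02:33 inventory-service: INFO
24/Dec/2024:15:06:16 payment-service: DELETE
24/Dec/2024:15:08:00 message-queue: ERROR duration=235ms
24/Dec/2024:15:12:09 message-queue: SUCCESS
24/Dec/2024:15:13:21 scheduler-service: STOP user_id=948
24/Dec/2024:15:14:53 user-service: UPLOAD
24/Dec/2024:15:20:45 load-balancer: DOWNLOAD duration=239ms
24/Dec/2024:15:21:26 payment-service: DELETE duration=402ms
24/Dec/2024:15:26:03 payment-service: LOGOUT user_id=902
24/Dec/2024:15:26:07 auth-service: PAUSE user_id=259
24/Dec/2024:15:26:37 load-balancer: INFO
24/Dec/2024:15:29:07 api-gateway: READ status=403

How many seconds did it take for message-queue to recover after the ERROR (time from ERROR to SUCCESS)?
249

To calculate recovery time:

1. Find ERROR event for message-queue: 24/Dec/2024:15:08:00
2. Find next SUCCESS event for message-queue: 24/Dec/2024:15:12:09
3. Recovery time: 24/Dec/2024:15:12:09 - 24/Dec/2024:15:08:00 = 249 seconds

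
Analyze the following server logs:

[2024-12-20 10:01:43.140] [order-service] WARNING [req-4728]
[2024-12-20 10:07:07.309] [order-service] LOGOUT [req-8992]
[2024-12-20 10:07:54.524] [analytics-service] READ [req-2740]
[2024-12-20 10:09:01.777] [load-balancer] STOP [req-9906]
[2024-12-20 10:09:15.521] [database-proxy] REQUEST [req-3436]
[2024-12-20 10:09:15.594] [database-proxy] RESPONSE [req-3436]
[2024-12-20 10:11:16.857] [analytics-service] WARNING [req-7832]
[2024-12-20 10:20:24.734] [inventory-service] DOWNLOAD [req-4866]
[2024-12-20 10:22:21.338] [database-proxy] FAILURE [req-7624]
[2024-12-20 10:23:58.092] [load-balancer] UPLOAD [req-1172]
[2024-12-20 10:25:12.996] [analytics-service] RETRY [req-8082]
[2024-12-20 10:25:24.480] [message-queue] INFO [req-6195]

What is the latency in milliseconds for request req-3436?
73

To calculate latency:

1. Find REQUEST with id req-3436: 2024-12-20 10:09:15.521
2. Find RESPONSE with id req-3436: 2024-12-20 10:09:15.594
3. Latency: 2024-12-20 10:09:15.594 - 2024-12-20 10:09:15.521 = 73ms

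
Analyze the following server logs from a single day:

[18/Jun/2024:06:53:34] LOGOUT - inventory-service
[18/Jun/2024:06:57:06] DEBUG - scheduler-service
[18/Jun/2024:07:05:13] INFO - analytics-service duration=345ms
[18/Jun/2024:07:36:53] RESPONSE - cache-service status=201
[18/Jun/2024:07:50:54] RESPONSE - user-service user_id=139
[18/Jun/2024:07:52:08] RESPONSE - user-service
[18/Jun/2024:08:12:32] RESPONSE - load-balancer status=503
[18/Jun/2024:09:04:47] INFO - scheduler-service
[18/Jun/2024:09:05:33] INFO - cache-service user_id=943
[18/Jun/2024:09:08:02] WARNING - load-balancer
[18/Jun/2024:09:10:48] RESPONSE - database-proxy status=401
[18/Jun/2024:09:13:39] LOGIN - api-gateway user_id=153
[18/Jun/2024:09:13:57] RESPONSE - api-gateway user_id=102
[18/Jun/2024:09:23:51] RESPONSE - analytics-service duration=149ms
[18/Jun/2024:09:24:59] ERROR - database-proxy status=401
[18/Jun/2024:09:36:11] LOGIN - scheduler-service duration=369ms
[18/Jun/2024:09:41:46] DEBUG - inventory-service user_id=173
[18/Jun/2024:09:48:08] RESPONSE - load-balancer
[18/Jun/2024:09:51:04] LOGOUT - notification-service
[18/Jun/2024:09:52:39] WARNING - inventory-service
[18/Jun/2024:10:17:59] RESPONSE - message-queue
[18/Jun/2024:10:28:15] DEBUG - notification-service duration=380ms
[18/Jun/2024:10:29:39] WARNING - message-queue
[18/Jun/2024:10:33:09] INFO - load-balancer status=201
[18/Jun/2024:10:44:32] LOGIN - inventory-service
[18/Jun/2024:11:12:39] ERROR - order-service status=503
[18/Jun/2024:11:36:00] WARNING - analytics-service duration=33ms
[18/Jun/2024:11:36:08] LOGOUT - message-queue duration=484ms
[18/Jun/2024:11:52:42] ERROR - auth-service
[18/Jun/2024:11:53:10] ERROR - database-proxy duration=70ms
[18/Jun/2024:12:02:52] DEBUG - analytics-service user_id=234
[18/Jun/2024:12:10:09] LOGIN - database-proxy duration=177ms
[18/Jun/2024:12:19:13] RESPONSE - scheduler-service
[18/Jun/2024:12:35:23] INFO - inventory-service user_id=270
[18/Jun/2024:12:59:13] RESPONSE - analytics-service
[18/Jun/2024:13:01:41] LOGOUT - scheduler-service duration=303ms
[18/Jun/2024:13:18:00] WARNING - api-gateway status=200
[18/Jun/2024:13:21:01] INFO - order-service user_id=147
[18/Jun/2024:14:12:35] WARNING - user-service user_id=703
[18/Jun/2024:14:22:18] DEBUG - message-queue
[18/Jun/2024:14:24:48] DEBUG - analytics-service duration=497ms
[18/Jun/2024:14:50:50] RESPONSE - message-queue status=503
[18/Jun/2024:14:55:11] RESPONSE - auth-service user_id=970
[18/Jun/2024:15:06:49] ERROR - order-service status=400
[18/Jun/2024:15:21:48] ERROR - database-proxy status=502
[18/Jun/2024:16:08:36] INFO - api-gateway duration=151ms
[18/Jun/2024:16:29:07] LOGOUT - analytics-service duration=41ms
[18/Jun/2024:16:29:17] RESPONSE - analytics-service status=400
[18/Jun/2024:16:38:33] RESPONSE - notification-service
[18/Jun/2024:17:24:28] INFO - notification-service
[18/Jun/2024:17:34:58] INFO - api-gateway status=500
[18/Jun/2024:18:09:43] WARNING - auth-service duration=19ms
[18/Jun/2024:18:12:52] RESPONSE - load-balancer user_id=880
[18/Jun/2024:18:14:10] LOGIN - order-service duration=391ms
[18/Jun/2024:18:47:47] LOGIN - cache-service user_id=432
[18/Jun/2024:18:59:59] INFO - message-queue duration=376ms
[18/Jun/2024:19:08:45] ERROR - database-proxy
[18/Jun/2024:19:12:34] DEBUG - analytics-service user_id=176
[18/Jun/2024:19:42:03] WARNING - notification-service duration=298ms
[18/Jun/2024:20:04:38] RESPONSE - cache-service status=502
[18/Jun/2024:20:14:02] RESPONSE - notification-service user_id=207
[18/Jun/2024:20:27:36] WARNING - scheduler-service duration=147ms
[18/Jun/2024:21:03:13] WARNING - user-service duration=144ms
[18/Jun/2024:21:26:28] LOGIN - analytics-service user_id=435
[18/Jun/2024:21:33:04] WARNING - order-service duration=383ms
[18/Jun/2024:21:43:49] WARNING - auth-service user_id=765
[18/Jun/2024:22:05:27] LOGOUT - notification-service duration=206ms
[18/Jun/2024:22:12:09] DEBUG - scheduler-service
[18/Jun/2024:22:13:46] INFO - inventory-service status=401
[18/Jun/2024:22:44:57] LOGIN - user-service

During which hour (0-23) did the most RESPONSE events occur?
9

To find the peak hour:

1. Group all RESPONSE events by hour
2. Count events in each hour
3. Find hour with maximum count
4. Peak hour: 9 (with 4 events)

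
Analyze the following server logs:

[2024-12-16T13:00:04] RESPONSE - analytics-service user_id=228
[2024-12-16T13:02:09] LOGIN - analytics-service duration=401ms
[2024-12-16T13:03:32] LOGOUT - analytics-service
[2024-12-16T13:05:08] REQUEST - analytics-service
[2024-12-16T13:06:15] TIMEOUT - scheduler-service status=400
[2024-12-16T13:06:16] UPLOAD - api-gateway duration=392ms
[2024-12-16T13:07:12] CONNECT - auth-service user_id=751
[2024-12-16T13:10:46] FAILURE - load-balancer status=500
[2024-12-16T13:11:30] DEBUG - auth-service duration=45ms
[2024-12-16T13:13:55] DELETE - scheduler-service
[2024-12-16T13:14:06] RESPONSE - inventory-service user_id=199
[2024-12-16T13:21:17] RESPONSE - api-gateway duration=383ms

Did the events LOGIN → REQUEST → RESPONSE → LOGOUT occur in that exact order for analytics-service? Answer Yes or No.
No

To verify sequence order:

1. Find all events in sequence LOGIN → REQUEST → RESPONSE → LOGOUT for analytics-service
2. Extract their timestamps
3. Check if timestamps are in ascending order
4. Result: No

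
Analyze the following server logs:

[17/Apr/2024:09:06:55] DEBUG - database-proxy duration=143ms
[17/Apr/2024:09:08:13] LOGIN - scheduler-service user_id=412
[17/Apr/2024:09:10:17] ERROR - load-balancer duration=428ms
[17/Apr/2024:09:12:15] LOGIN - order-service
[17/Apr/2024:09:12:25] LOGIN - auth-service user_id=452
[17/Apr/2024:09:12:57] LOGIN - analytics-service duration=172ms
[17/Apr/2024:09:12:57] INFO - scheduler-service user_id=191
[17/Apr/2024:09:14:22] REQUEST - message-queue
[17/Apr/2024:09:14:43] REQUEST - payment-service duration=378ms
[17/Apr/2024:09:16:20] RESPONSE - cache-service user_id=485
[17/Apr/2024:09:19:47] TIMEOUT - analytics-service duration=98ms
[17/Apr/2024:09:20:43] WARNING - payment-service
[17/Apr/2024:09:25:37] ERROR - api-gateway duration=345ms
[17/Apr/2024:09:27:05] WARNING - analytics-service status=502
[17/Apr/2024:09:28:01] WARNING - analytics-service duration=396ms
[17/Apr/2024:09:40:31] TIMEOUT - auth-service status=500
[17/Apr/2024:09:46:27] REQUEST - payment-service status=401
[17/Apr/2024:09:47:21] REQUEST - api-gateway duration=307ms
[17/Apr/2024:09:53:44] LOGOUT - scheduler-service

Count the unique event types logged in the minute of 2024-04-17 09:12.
2

To count unique event types:

1. Filter events in the minute starting at 2024-04-17 09:12
2. Extract event types from matching entries
3. Count unique types: 2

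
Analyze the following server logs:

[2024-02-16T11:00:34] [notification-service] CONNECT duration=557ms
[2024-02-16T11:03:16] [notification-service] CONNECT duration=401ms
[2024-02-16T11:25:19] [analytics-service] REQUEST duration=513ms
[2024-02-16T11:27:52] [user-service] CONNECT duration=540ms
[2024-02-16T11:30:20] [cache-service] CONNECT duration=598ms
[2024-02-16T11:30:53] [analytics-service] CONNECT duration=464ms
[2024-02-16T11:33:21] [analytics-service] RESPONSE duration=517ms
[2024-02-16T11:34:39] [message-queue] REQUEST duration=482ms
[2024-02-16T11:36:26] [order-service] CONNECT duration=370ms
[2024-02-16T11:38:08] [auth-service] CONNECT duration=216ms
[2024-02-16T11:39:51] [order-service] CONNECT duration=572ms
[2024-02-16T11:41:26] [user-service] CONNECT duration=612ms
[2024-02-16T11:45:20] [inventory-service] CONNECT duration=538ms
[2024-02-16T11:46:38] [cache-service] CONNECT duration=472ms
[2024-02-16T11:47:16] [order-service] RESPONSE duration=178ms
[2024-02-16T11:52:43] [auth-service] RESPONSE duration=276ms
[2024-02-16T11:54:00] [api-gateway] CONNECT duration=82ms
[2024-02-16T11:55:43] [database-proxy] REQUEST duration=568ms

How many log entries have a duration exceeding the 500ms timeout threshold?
9

To count timeouts:

1. Threshold: 500ms
2. Extract duration from each log entry
3. Count entries where duration > 500
4. Timeout count: 9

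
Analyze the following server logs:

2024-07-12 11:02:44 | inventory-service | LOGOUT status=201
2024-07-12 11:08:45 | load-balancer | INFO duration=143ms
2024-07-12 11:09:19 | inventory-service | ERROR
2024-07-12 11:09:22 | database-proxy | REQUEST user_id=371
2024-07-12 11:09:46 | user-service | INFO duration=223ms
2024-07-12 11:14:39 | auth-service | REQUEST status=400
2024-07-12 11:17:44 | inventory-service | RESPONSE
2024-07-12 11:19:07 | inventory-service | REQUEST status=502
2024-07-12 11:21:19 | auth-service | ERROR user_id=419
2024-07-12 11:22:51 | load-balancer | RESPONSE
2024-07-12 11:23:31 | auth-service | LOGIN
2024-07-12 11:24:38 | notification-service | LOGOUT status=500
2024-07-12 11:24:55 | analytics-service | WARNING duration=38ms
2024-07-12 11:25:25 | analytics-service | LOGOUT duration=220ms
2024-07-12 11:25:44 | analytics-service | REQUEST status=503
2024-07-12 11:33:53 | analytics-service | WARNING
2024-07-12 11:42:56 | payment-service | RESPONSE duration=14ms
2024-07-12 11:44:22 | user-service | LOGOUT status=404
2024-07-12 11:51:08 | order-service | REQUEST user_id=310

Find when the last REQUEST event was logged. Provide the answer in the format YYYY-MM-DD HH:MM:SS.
2024-07-12 11:51:08

To find the last event:

1. Filter for all REQUEST events
2. Sort by timestamp
3. Select the last one
4. Timestamp: 2024-07-12 11:51:08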